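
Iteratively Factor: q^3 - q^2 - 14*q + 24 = (q + 4)*(q^2 - 5*q + 6) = (q - 2)*(q + 4)*(q - 3)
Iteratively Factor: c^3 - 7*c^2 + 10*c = (c)*(c^2 - 7*c + 10) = c*(c - 5)*(c - 2)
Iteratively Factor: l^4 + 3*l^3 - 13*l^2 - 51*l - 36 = (l + 1)*(l^3 + 2*l^2 - 15*l - 36) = (l - 4)*(l + 1)*(l^2 + 6*l + 9) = (l - 4)*(l + 1)*(l + 3)*(l + 3)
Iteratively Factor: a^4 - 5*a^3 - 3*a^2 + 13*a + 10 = (a - 5)*(a^3 - 3*a - 2) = (a - 5)*(a - 2)*(a^2 + 2*a + 1) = (a - 5)*(a - 2)*(a + 1)*(a + 1)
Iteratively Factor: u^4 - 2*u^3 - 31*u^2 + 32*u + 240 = (u + 3)*(u^3 - 5*u^2 - 16*u + 80) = (u - 4)*(u + 3)*(u^2 - u - 20) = (u - 5)*(u - 4)*(u + 3)*(u + 4)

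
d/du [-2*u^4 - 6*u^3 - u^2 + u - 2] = -8*u^3 - 18*u^2 - 2*u + 1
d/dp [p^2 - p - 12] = 2*p - 1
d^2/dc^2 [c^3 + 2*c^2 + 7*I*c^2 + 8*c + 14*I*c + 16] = 6*c + 4 + 14*I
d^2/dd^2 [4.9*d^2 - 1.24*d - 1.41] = 9.80000000000000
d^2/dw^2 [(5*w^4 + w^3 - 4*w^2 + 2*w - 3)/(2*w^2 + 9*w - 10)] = 2*(20*w^6 + 270*w^5 + 915*w^4 - 3419*w^3 + 2454*w^2 + 258*w - 523)/(8*w^6 + 108*w^5 + 366*w^4 - 351*w^3 - 1830*w^2 + 2700*w - 1000)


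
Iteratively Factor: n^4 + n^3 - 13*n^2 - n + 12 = (n + 4)*(n^3 - 3*n^2 - n + 3) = (n - 3)*(n + 4)*(n^2 - 1) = (n - 3)*(n + 1)*(n + 4)*(n - 1)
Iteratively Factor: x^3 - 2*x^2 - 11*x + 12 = (x + 3)*(x^2 - 5*x + 4) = (x - 4)*(x + 3)*(x - 1)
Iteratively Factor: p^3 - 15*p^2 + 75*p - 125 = (p - 5)*(p^2 - 10*p + 25) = (p - 5)^2*(p - 5)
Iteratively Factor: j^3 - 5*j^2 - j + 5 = (j + 1)*(j^2 - 6*j + 5) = (j - 5)*(j + 1)*(j - 1)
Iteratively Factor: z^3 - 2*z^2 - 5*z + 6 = (z - 1)*(z^2 - z - 6) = (z - 3)*(z - 1)*(z + 2)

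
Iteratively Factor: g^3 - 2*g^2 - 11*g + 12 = (g + 3)*(g^2 - 5*g + 4) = (g - 1)*(g + 3)*(g - 4)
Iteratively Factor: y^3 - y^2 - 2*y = (y)*(y^2 - y - 2) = y*(y + 1)*(y - 2)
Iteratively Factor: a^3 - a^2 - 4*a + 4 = (a - 1)*(a^2 - 4) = (a - 1)*(a + 2)*(a - 2)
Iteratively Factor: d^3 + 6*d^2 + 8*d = (d + 2)*(d^2 + 4*d) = d*(d + 2)*(d + 4)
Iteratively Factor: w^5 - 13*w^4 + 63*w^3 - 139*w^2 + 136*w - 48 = (w - 4)*(w^4 - 9*w^3 + 27*w^2 - 31*w + 12) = (w - 4)^2*(w^3 - 5*w^2 + 7*w - 3) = (w - 4)^2*(w - 1)*(w^2 - 4*w + 3) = (w - 4)^2*(w - 1)^2*(w - 3)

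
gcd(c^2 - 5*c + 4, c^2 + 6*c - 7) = c - 1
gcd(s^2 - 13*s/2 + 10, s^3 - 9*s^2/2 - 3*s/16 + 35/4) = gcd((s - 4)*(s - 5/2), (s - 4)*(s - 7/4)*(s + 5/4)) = s - 4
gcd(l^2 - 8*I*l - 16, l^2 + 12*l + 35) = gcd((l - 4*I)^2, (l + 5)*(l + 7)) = 1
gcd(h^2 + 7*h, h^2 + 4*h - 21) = h + 7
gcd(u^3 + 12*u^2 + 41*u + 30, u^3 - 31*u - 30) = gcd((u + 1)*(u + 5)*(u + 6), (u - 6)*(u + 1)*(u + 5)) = u^2 + 6*u + 5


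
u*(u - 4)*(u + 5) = u^3 + u^2 - 20*u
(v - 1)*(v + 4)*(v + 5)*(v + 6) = v^4 + 14*v^3 + 59*v^2 + 46*v - 120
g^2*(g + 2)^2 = g^4 + 4*g^3 + 4*g^2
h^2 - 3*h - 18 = (h - 6)*(h + 3)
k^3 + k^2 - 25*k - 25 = (k - 5)*(k + 1)*(k + 5)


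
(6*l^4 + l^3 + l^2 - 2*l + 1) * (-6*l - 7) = -36*l^5 - 48*l^4 - 13*l^3 + 5*l^2 + 8*l - 7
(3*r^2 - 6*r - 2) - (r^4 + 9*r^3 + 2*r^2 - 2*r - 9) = -r^4 - 9*r^3 + r^2 - 4*r + 7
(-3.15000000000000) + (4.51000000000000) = 1.36000000000000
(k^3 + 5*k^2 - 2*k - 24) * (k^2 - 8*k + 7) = k^5 - 3*k^4 - 35*k^3 + 27*k^2 + 178*k - 168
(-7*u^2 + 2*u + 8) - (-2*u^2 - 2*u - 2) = -5*u^2 + 4*u + 10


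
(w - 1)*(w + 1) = w^2 - 1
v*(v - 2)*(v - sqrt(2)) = v^3 - 2*v^2 - sqrt(2)*v^2 + 2*sqrt(2)*v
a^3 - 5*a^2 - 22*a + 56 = (a - 7)*(a - 2)*(a + 4)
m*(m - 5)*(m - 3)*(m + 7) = m^4 - m^3 - 41*m^2 + 105*m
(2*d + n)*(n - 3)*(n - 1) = 2*d*n^2 - 8*d*n + 6*d + n^3 - 4*n^2 + 3*n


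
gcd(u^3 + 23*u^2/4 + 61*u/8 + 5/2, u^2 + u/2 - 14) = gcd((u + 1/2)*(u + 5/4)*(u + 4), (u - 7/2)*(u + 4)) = u + 4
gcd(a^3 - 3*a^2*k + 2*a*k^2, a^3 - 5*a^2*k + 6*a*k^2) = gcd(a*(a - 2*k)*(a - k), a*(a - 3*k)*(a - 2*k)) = a^2 - 2*a*k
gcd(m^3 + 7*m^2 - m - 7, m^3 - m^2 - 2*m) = m + 1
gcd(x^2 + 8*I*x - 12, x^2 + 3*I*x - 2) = x + 2*I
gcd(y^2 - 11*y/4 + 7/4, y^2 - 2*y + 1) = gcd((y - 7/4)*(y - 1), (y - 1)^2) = y - 1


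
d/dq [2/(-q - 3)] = 2/(q + 3)^2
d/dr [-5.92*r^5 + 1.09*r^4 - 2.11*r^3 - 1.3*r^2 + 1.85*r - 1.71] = -29.6*r^4 + 4.36*r^3 - 6.33*r^2 - 2.6*r + 1.85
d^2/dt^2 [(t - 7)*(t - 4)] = 2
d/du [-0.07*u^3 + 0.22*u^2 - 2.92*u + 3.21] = -0.21*u^2 + 0.44*u - 2.92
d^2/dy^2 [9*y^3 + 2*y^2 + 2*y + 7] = 54*y + 4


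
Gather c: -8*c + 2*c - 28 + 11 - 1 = -6*c - 18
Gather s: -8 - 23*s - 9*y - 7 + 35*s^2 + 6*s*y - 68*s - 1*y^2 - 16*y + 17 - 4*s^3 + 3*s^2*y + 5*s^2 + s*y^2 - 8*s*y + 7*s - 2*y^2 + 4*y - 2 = -4*s^3 + s^2*(3*y + 40) + s*(y^2 - 2*y - 84) - 3*y^2 - 21*y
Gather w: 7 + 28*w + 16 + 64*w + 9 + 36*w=128*w + 32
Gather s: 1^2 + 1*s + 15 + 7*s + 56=8*s + 72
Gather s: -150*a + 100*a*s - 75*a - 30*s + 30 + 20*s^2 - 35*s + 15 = -225*a + 20*s^2 + s*(100*a - 65) + 45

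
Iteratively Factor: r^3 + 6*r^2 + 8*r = (r + 2)*(r^2 + 4*r) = r*(r + 2)*(r + 4)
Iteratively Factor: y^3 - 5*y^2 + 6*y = (y - 2)*(y^2 - 3*y) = (y - 3)*(y - 2)*(y)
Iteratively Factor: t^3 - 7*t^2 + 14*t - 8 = (t - 1)*(t^2 - 6*t + 8) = (t - 2)*(t - 1)*(t - 4)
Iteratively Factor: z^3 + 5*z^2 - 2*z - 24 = (z + 4)*(z^2 + z - 6) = (z + 3)*(z + 4)*(z - 2)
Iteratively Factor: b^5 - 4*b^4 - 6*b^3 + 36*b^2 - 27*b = (b)*(b^4 - 4*b^3 - 6*b^2 + 36*b - 27) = b*(b - 3)*(b^3 - b^2 - 9*b + 9) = b*(b - 3)*(b - 1)*(b^2 - 9) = b*(b - 3)*(b - 1)*(b + 3)*(b - 3)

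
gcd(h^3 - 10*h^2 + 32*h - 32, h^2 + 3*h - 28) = h - 4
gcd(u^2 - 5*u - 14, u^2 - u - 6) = u + 2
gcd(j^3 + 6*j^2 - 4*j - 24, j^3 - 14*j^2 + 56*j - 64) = j - 2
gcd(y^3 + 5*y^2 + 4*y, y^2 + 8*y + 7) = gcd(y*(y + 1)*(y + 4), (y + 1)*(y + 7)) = y + 1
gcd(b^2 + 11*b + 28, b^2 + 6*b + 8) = b + 4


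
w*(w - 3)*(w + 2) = w^3 - w^2 - 6*w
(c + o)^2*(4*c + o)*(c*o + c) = 4*c^4*o + 4*c^4 + 9*c^3*o^2 + 9*c^3*o + 6*c^2*o^3 + 6*c^2*o^2 + c*o^4 + c*o^3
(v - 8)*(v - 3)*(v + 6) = v^3 - 5*v^2 - 42*v + 144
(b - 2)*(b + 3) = b^2 + b - 6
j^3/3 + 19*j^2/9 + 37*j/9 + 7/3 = (j/3 + 1)*(j + 1)*(j + 7/3)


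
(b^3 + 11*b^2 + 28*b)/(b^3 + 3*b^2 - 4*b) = (b + 7)/(b - 1)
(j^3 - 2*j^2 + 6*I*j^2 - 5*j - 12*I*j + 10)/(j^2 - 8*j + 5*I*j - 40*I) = (j^2 + j*(-2 + I) - 2*I)/(j - 8)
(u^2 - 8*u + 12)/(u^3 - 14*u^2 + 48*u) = (u - 2)/(u*(u - 8))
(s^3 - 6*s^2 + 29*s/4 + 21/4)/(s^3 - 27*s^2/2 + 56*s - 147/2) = (s + 1/2)/(s - 7)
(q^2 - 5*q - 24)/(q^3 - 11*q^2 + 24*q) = (q + 3)/(q*(q - 3))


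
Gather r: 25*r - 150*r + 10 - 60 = -125*r - 50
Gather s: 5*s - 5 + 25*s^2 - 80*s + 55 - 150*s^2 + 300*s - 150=-125*s^2 + 225*s - 100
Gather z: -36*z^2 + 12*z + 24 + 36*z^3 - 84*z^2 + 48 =36*z^3 - 120*z^2 + 12*z + 72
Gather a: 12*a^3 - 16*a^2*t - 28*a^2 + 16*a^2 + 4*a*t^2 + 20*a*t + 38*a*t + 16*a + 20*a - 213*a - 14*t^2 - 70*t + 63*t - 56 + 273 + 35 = 12*a^3 + a^2*(-16*t - 12) + a*(4*t^2 + 58*t - 177) - 14*t^2 - 7*t + 252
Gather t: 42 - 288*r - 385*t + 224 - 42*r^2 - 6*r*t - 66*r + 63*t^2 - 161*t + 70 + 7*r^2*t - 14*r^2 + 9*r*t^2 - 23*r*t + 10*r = -56*r^2 - 344*r + t^2*(9*r + 63) + t*(7*r^2 - 29*r - 546) + 336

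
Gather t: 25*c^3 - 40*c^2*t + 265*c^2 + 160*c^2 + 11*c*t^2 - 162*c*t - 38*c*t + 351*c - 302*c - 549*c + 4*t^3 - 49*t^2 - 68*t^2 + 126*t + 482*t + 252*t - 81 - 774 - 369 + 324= 25*c^3 + 425*c^2 - 500*c + 4*t^3 + t^2*(11*c - 117) + t*(-40*c^2 - 200*c + 860) - 900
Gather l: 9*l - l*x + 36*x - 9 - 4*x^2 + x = l*(9 - x) - 4*x^2 + 37*x - 9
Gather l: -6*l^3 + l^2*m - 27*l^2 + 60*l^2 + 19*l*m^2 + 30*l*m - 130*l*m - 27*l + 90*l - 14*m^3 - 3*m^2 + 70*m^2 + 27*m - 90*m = -6*l^3 + l^2*(m + 33) + l*(19*m^2 - 100*m + 63) - 14*m^3 + 67*m^2 - 63*m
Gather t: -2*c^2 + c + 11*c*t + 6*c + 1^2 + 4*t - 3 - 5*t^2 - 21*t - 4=-2*c^2 + 7*c - 5*t^2 + t*(11*c - 17) - 6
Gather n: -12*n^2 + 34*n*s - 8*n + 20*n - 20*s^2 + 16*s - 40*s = -12*n^2 + n*(34*s + 12) - 20*s^2 - 24*s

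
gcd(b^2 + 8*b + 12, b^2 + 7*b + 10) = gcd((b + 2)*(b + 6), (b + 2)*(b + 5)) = b + 2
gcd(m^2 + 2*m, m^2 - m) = m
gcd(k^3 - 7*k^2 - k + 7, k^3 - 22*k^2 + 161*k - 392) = k - 7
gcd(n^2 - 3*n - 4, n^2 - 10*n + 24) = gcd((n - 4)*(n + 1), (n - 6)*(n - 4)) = n - 4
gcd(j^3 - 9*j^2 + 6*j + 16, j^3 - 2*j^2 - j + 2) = j^2 - j - 2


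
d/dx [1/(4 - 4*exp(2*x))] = 1/(8*sinh(x)^2)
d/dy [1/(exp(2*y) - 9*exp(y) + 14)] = (9 - 2*exp(y))*exp(y)/(exp(2*y) - 9*exp(y) + 14)^2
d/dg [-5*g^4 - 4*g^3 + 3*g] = -20*g^3 - 12*g^2 + 3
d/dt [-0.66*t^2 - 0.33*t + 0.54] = -1.32*t - 0.33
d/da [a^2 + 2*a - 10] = 2*a + 2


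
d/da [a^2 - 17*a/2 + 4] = 2*a - 17/2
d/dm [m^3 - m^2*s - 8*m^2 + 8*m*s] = 3*m^2 - 2*m*s - 16*m + 8*s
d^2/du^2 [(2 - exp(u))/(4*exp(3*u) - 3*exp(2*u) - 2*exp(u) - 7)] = (-64*exp(6*u) + 324*exp(5*u) - 305*exp(4*u) - 318*exp(3*u) + 666*exp(2*u) - 146*exp(u) - 77)*exp(u)/(64*exp(9*u) - 144*exp(8*u) + 12*exp(7*u) - 219*exp(6*u) + 498*exp(5*u) + 111*exp(4*u) + 328*exp(3*u) - 525*exp(2*u) - 294*exp(u) - 343)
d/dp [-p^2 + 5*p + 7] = 5 - 2*p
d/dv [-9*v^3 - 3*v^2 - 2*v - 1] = -27*v^2 - 6*v - 2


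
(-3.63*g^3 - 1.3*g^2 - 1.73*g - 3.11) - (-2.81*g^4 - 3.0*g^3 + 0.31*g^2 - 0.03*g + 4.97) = 2.81*g^4 - 0.63*g^3 - 1.61*g^2 - 1.7*g - 8.08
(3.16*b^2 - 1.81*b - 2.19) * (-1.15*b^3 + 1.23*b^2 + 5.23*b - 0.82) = -3.634*b^5 + 5.9683*b^4 + 16.819*b^3 - 14.7512*b^2 - 9.9695*b + 1.7958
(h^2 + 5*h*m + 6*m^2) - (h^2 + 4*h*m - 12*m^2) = h*m + 18*m^2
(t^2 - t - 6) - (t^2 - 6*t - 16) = 5*t + 10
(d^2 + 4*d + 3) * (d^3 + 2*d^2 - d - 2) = d^5 + 6*d^4 + 10*d^3 - 11*d - 6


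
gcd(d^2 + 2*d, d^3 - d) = d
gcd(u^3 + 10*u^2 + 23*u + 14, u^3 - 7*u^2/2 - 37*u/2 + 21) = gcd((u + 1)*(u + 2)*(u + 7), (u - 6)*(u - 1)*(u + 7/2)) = 1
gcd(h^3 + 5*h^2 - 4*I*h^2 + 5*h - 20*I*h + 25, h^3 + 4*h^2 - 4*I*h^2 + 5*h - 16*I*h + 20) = h^2 - 4*I*h + 5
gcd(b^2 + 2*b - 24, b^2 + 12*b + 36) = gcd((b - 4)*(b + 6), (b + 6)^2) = b + 6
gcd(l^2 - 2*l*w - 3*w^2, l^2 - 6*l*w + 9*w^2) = -l + 3*w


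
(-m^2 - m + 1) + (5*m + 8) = -m^2 + 4*m + 9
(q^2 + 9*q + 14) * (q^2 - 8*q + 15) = q^4 + q^3 - 43*q^2 + 23*q + 210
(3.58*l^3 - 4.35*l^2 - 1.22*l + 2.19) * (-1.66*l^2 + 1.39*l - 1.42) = -5.9428*l^5 + 12.1972*l^4 - 9.1049*l^3 + 0.8458*l^2 + 4.7765*l - 3.1098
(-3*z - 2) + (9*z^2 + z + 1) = 9*z^2 - 2*z - 1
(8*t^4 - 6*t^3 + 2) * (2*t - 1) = 16*t^5 - 20*t^4 + 6*t^3 + 4*t - 2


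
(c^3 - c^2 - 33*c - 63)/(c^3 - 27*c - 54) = (c - 7)/(c - 6)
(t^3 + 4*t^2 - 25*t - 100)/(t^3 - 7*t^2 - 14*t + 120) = (t + 5)/(t - 6)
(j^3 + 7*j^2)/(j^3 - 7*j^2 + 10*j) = j*(j + 7)/(j^2 - 7*j + 10)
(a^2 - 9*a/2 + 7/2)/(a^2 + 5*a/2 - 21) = (a - 1)/(a + 6)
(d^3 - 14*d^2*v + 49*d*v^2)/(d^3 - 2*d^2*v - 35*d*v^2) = (d - 7*v)/(d + 5*v)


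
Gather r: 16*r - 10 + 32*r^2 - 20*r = 32*r^2 - 4*r - 10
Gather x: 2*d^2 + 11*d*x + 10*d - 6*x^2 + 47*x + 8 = 2*d^2 + 10*d - 6*x^2 + x*(11*d + 47) + 8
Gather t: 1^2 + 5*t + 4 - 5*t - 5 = 0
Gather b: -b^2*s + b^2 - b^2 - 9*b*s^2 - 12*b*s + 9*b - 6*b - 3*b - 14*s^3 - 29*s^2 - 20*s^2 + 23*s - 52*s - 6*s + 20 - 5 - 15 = -b^2*s + b*(-9*s^2 - 12*s) - 14*s^3 - 49*s^2 - 35*s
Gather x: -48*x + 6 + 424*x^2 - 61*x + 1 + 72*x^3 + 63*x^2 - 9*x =72*x^3 + 487*x^2 - 118*x + 7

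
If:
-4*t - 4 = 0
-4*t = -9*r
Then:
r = -4/9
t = -1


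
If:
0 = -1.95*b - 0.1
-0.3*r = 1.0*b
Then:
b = -0.05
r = 0.17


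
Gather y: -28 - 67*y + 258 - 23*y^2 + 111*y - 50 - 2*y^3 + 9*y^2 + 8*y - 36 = -2*y^3 - 14*y^2 + 52*y + 144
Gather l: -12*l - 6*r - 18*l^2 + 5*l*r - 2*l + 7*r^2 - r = -18*l^2 + l*(5*r - 14) + 7*r^2 - 7*r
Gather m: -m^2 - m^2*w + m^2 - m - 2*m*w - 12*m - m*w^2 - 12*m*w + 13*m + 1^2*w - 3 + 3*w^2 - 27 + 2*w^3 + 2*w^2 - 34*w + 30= -m^2*w + m*(-w^2 - 14*w) + 2*w^3 + 5*w^2 - 33*w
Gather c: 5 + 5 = 10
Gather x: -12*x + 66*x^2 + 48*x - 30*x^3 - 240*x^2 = -30*x^3 - 174*x^2 + 36*x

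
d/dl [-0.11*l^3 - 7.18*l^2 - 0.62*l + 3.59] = -0.33*l^2 - 14.36*l - 0.62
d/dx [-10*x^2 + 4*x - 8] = 4 - 20*x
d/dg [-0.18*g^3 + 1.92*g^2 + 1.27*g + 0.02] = -0.54*g^2 + 3.84*g + 1.27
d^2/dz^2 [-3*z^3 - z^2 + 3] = -18*z - 2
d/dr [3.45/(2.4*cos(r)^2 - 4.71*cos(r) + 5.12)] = (16.56*cos(r) - 16.2495)*sin(r)/(2.4*cos(r)^2 - 4.71*cos(r) + 5.12)^2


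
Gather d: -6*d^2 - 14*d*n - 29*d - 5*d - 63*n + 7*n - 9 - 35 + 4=-6*d^2 + d*(-14*n - 34) - 56*n - 40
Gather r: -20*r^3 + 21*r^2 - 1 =-20*r^3 + 21*r^2 - 1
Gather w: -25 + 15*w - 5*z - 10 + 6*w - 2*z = 21*w - 7*z - 35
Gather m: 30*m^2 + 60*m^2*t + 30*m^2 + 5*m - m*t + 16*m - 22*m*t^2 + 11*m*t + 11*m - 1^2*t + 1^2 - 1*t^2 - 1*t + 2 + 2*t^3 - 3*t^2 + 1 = m^2*(60*t + 60) + m*(-22*t^2 + 10*t + 32) + 2*t^3 - 4*t^2 - 2*t + 4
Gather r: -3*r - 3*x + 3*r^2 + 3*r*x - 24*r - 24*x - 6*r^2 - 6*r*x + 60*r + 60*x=-3*r^2 + r*(33 - 3*x) + 33*x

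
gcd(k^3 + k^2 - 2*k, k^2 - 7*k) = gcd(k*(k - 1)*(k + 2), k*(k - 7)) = k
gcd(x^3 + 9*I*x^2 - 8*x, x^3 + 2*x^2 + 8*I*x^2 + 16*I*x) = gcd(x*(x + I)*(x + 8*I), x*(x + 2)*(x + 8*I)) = x^2 + 8*I*x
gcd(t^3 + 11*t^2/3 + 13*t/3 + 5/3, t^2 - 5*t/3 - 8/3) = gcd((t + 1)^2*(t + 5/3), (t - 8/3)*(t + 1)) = t + 1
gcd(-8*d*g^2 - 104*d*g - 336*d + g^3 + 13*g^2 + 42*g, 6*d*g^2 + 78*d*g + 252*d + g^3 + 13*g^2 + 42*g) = g^2 + 13*g + 42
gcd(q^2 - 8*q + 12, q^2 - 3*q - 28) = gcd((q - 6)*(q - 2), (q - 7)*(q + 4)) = 1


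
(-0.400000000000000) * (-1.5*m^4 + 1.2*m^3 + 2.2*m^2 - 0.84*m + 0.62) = 0.6*m^4 - 0.48*m^3 - 0.88*m^2 + 0.336*m - 0.248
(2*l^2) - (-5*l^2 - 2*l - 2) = 7*l^2 + 2*l + 2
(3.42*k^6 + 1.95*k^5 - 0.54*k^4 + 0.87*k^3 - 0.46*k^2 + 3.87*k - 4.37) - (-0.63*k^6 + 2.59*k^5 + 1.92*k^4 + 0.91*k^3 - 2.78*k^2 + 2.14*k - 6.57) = 4.05*k^6 - 0.64*k^5 - 2.46*k^4 - 0.04*k^3 + 2.32*k^2 + 1.73*k + 2.2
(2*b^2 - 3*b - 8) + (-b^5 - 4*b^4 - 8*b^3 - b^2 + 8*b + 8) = -b^5 - 4*b^4 - 8*b^3 + b^2 + 5*b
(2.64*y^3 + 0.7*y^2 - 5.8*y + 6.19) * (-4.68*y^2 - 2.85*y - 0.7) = -12.3552*y^5 - 10.8*y^4 + 23.301*y^3 - 12.9292*y^2 - 13.5815*y - 4.333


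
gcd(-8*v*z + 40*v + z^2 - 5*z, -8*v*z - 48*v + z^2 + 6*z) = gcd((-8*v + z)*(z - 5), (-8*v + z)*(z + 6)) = -8*v + z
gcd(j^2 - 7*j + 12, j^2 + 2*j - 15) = j - 3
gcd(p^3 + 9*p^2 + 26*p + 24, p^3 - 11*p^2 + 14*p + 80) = p + 2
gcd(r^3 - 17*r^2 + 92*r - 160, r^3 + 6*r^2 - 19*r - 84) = r - 4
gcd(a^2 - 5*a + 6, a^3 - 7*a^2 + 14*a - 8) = a - 2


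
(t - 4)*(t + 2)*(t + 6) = t^3 + 4*t^2 - 20*t - 48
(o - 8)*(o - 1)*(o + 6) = o^3 - 3*o^2 - 46*o + 48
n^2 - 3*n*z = n*(n - 3*z)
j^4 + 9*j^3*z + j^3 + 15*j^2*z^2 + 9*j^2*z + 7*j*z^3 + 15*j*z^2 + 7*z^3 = (j + 1)*(j + z)^2*(j + 7*z)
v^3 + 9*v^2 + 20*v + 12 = (v + 1)*(v + 2)*(v + 6)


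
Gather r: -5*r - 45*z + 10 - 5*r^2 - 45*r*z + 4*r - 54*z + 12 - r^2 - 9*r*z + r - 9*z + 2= -6*r^2 - 54*r*z - 108*z + 24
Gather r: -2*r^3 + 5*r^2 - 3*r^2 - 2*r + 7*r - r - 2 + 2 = -2*r^3 + 2*r^2 + 4*r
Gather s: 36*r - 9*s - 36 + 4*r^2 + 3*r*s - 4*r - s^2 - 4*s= 4*r^2 + 32*r - s^2 + s*(3*r - 13) - 36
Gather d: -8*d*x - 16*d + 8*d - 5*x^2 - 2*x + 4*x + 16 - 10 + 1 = d*(-8*x - 8) - 5*x^2 + 2*x + 7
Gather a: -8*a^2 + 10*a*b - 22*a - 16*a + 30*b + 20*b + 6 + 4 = -8*a^2 + a*(10*b - 38) + 50*b + 10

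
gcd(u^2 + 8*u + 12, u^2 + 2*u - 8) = 1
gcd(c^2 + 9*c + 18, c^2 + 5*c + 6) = c + 3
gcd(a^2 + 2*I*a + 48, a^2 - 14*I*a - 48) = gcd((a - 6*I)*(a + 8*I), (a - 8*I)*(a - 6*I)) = a - 6*I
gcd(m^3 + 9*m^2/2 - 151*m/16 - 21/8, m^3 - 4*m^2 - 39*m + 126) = m + 6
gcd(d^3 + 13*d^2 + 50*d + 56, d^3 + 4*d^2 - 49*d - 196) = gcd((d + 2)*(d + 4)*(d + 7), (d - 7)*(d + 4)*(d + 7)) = d^2 + 11*d + 28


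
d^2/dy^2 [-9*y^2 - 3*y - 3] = -18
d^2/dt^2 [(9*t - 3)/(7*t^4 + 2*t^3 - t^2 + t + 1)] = 6*(882*t^7 - 154*t^6 - 237*t^5 - 42*t^4 - 211*t^3 - 3*t^2 + 18*t - 5)/(343*t^12 + 294*t^11 - 63*t^10 + 71*t^9 + 240*t^8 + 60*t^7 - 22*t^6 + 39*t^5 + 33*t^4 + t^3 + 3*t + 1)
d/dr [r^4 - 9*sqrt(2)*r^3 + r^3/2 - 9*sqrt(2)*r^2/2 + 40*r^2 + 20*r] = 4*r^3 - 27*sqrt(2)*r^2 + 3*r^2/2 - 9*sqrt(2)*r + 80*r + 20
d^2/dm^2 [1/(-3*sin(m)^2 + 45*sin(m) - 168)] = (4*sin(m)^4 - 45*sin(m)^3 - 5*sin(m)^2 + 930*sin(m) - 338)/(3*(sin(m)^2 - 15*sin(m) + 56)^3)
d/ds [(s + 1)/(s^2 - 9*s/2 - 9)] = 2*(2*s^2 - 9*s - (s + 1)*(4*s - 9) - 18)/(-2*s^2 + 9*s + 18)^2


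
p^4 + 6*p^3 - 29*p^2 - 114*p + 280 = (p - 4)*(p - 2)*(p + 5)*(p + 7)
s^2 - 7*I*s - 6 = (s - 6*I)*(s - I)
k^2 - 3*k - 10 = (k - 5)*(k + 2)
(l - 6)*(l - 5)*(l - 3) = l^3 - 14*l^2 + 63*l - 90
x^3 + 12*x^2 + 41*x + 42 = (x + 2)*(x + 3)*(x + 7)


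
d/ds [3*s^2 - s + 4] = 6*s - 1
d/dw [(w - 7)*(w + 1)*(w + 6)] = 3*w^2 - 43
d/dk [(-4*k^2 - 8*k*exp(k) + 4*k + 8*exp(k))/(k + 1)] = 4*(-2*k^2*exp(k) - k^2 - 2*k - 2*exp(k) + 1)/(k^2 + 2*k + 1)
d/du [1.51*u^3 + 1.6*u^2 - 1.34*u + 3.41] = 4.53*u^2 + 3.2*u - 1.34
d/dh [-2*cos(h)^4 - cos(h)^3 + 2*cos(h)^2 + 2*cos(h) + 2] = -5*sin(h)/4 + 3*sin(3*h)/4 + sin(4*h)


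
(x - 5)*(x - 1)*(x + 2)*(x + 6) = x^4 + 2*x^3 - 31*x^2 - 32*x + 60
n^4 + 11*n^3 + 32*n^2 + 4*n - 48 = (n - 1)*(n + 2)*(n + 4)*(n + 6)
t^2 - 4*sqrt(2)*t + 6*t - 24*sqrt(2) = (t + 6)*(t - 4*sqrt(2))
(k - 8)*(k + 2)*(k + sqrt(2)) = k^3 - 6*k^2 + sqrt(2)*k^2 - 16*k - 6*sqrt(2)*k - 16*sqrt(2)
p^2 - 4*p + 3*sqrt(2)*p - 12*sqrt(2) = (p - 4)*(p + 3*sqrt(2))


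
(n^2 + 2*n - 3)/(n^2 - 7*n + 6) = (n + 3)/(n - 6)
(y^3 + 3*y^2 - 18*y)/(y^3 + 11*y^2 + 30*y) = (y - 3)/(y + 5)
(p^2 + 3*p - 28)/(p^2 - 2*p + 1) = (p^2 + 3*p - 28)/(p^2 - 2*p + 1)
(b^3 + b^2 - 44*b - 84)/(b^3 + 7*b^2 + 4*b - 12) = (b - 7)/(b - 1)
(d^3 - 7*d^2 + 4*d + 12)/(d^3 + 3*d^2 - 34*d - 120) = (d^2 - d - 2)/(d^2 + 9*d + 20)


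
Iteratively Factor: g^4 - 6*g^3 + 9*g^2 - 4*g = (g)*(g^3 - 6*g^2 + 9*g - 4) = g*(g - 4)*(g^2 - 2*g + 1) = g*(g - 4)*(g - 1)*(g - 1)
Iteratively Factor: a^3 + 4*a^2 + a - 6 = (a + 2)*(a^2 + 2*a - 3) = (a - 1)*(a + 2)*(a + 3)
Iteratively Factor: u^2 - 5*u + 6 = (u - 3)*(u - 2)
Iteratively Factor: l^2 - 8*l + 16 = (l - 4)*(l - 4)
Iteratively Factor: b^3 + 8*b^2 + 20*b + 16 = (b + 2)*(b^2 + 6*b + 8) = (b + 2)*(b + 4)*(b + 2)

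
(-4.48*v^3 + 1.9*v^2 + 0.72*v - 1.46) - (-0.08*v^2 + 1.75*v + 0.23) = -4.48*v^3 + 1.98*v^2 - 1.03*v - 1.69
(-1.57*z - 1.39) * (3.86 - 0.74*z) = 1.1618*z^2 - 5.0316*z - 5.3654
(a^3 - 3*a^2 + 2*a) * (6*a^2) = 6*a^5 - 18*a^4 + 12*a^3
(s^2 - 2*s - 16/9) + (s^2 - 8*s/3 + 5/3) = 2*s^2 - 14*s/3 - 1/9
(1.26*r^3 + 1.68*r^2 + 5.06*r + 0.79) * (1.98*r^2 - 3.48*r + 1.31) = 2.4948*r^5 - 1.0584*r^4 + 5.823*r^3 - 13.8438*r^2 + 3.8794*r + 1.0349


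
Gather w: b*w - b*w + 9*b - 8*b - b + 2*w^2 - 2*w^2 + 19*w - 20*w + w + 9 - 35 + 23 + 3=0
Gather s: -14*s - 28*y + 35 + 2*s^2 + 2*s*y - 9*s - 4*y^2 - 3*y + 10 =2*s^2 + s*(2*y - 23) - 4*y^2 - 31*y + 45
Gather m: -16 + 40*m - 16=40*m - 32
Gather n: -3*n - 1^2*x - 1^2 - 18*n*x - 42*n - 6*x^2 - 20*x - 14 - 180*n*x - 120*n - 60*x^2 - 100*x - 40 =n*(-198*x - 165) - 66*x^2 - 121*x - 55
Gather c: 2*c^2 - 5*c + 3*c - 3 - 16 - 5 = 2*c^2 - 2*c - 24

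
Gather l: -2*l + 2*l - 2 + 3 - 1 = 0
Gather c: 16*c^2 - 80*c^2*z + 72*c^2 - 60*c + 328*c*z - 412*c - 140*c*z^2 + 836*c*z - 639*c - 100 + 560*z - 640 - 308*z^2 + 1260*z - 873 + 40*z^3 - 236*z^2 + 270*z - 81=c^2*(88 - 80*z) + c*(-140*z^2 + 1164*z - 1111) + 40*z^3 - 544*z^2 + 2090*z - 1694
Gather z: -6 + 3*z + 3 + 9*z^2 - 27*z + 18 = 9*z^2 - 24*z + 15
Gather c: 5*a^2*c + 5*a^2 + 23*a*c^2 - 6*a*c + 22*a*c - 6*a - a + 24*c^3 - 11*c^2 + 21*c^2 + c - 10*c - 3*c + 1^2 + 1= 5*a^2 - 7*a + 24*c^3 + c^2*(23*a + 10) + c*(5*a^2 + 16*a - 12) + 2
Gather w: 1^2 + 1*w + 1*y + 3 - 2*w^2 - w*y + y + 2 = -2*w^2 + w*(1 - y) + 2*y + 6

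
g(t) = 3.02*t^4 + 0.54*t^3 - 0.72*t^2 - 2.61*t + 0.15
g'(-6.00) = -2544.93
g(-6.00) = 3787.17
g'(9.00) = 8921.97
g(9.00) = 20126.22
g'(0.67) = 0.79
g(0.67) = -1.15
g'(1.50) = 39.64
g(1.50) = 11.73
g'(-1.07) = -14.01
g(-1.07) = 5.42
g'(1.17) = 17.27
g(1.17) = 2.63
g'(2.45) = 181.24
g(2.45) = 106.19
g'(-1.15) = -17.18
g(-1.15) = 6.66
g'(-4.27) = -907.41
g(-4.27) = 960.09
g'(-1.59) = -44.78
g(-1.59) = 19.61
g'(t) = 12.08*t^3 + 1.62*t^2 - 1.44*t - 2.61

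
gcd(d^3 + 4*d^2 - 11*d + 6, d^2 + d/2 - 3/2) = d - 1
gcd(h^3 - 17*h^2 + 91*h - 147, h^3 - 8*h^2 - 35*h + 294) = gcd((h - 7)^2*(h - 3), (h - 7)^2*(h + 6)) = h^2 - 14*h + 49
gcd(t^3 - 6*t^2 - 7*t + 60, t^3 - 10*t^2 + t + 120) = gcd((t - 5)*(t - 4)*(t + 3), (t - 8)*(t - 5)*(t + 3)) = t^2 - 2*t - 15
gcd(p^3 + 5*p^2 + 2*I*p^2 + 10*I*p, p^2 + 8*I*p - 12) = p + 2*I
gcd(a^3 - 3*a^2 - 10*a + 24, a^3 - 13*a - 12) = a^2 - a - 12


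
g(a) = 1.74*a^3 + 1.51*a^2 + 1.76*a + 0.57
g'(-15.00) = 1130.96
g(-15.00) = -5558.58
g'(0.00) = 1.76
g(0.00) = 0.57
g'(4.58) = 125.09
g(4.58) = 207.47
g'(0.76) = 7.07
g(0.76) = 3.54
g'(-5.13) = 123.64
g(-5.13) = -203.63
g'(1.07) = 10.97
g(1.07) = 6.31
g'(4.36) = 114.16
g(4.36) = 181.16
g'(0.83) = 7.86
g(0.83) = 4.07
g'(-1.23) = 5.94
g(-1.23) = -2.55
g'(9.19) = 470.37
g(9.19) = 1494.78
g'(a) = 5.22*a^2 + 3.02*a + 1.76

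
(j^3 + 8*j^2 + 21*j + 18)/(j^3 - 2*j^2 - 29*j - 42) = (j + 3)/(j - 7)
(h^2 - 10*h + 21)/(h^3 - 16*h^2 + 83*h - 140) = (h - 3)/(h^2 - 9*h + 20)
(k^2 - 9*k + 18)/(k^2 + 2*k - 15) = (k - 6)/(k + 5)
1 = 1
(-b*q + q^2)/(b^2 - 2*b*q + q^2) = q/(-b + q)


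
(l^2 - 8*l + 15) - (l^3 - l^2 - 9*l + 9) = -l^3 + 2*l^2 + l + 6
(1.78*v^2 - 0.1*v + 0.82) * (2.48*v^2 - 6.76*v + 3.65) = 4.4144*v^4 - 12.2808*v^3 + 9.2066*v^2 - 5.9082*v + 2.993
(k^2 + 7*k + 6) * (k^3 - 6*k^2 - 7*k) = k^5 + k^4 - 43*k^3 - 85*k^2 - 42*k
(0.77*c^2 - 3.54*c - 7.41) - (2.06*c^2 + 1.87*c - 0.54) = -1.29*c^2 - 5.41*c - 6.87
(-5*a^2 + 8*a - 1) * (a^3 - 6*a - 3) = -5*a^5 + 8*a^4 + 29*a^3 - 33*a^2 - 18*a + 3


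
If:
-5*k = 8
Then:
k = -8/5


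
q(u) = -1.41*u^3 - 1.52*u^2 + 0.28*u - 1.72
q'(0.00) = 0.28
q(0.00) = -1.72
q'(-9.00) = -314.99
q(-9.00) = 900.53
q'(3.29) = -55.51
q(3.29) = -67.46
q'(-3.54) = -41.97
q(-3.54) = 40.79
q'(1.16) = -8.94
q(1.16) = -5.64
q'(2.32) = -29.54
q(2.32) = -26.86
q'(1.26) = -10.27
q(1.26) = -6.60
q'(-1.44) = -4.11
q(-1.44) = -1.06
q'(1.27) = -10.40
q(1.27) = -6.70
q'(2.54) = -34.73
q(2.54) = -33.92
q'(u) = -4.23*u^2 - 3.04*u + 0.28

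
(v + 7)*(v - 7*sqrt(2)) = v^2 - 7*sqrt(2)*v + 7*v - 49*sqrt(2)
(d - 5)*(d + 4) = d^2 - d - 20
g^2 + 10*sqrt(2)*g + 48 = (g + 4*sqrt(2))*(g + 6*sqrt(2))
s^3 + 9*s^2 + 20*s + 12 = (s + 1)*(s + 2)*(s + 6)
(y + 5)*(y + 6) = y^2 + 11*y + 30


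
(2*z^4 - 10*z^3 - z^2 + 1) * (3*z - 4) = 6*z^5 - 38*z^4 + 37*z^3 + 4*z^2 + 3*z - 4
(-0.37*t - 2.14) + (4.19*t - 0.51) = 3.82*t - 2.65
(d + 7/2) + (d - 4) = 2*d - 1/2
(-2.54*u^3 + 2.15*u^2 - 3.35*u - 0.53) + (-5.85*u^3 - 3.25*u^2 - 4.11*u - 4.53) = -8.39*u^3 - 1.1*u^2 - 7.46*u - 5.06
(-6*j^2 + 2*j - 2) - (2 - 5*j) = -6*j^2 + 7*j - 4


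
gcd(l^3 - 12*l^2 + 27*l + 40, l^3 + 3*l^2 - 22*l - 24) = l + 1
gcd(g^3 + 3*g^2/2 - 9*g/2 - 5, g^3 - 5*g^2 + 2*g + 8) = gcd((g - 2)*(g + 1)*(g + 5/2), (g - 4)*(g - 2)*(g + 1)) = g^2 - g - 2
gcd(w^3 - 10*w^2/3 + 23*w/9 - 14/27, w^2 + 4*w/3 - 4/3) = w - 2/3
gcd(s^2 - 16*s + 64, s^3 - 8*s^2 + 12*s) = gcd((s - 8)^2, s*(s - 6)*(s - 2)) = 1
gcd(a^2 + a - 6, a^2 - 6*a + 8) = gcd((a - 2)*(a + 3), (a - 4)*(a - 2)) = a - 2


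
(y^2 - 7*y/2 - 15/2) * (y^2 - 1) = y^4 - 7*y^3/2 - 17*y^2/2 + 7*y/2 + 15/2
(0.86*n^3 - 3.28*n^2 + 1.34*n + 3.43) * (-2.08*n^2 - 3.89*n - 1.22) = -1.7888*n^5 + 3.477*n^4 + 8.9228*n^3 - 8.3454*n^2 - 14.9775*n - 4.1846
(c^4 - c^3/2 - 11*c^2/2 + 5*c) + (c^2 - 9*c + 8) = c^4 - c^3/2 - 9*c^2/2 - 4*c + 8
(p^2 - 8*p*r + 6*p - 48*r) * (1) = p^2 - 8*p*r + 6*p - 48*r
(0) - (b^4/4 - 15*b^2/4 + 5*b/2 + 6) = -b^4/4 + 15*b^2/4 - 5*b/2 - 6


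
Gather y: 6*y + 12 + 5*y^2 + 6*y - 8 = 5*y^2 + 12*y + 4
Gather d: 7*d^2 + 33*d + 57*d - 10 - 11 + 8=7*d^2 + 90*d - 13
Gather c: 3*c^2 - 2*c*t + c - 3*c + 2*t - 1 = 3*c^2 + c*(-2*t - 2) + 2*t - 1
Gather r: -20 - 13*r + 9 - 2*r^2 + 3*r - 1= -2*r^2 - 10*r - 12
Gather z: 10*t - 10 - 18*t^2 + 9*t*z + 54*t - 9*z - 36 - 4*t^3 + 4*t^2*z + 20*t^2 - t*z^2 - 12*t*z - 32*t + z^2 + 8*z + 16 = -4*t^3 + 2*t^2 + 32*t + z^2*(1 - t) + z*(4*t^2 - 3*t - 1) - 30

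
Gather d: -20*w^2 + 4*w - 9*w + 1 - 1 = -20*w^2 - 5*w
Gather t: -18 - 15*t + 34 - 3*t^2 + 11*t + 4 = -3*t^2 - 4*t + 20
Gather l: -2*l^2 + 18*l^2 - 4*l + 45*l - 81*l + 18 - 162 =16*l^2 - 40*l - 144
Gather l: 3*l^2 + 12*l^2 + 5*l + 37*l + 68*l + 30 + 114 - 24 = 15*l^2 + 110*l + 120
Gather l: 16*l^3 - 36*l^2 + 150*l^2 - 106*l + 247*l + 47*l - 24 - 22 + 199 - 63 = 16*l^3 + 114*l^2 + 188*l + 90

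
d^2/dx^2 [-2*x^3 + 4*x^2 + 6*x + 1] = 8 - 12*x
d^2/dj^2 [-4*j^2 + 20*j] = -8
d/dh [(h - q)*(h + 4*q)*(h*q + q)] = q*(3*h^2 + 6*h*q + 2*h - 4*q^2 + 3*q)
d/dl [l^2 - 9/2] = 2*l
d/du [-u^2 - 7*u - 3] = -2*u - 7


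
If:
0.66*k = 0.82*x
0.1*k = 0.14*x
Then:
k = 0.00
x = 0.00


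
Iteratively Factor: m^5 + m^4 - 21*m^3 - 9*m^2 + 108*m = (m - 3)*(m^4 + 4*m^3 - 9*m^2 - 36*m) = m*(m - 3)*(m^3 + 4*m^2 - 9*m - 36) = m*(m - 3)^2*(m^2 + 7*m + 12) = m*(m - 3)^2*(m + 4)*(m + 3)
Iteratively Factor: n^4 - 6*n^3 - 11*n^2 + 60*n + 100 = (n - 5)*(n^3 - n^2 - 16*n - 20) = (n - 5)*(n + 2)*(n^2 - 3*n - 10) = (n - 5)^2*(n + 2)*(n + 2)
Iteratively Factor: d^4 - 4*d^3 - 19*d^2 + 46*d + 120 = (d - 5)*(d^3 + d^2 - 14*d - 24) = (d - 5)*(d - 4)*(d^2 + 5*d + 6) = (d - 5)*(d - 4)*(d + 2)*(d + 3)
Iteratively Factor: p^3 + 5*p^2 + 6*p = (p + 3)*(p^2 + 2*p) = p*(p + 3)*(p + 2)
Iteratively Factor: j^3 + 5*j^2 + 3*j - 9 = (j + 3)*(j^2 + 2*j - 3) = (j + 3)^2*(j - 1)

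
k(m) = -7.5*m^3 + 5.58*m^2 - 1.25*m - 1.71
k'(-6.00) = -878.21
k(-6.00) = 1826.67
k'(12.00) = -3107.33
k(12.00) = -12173.19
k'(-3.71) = -352.35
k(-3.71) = 462.72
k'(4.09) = -331.99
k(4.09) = -426.61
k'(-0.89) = -29.00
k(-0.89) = 9.11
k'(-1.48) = -67.05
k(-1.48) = 36.68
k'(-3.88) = -383.27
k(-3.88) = 525.23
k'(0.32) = 0.02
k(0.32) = -1.78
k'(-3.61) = -334.76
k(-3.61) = 428.37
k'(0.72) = -4.88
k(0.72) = -2.52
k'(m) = -22.5*m^2 + 11.16*m - 1.25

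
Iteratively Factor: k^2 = (k)*(k)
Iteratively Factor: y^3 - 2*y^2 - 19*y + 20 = (y - 1)*(y^2 - y - 20) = (y - 5)*(y - 1)*(y + 4)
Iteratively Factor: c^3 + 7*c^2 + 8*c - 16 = (c - 1)*(c^2 + 8*c + 16) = (c - 1)*(c + 4)*(c + 4)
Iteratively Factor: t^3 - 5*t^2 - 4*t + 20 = (t - 2)*(t^2 - 3*t - 10) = (t - 5)*(t - 2)*(t + 2)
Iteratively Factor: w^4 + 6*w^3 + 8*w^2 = (w)*(w^3 + 6*w^2 + 8*w) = w*(w + 2)*(w^2 + 4*w) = w^2*(w + 2)*(w + 4)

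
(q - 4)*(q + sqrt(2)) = q^2 - 4*q + sqrt(2)*q - 4*sqrt(2)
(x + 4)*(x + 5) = x^2 + 9*x + 20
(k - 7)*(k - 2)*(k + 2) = k^3 - 7*k^2 - 4*k + 28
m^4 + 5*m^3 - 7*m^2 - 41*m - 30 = (m - 3)*(m + 1)*(m + 2)*(m + 5)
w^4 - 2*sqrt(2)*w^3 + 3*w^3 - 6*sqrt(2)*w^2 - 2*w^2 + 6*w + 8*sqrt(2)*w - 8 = (w - 1)*(w + 4)*(w - sqrt(2))^2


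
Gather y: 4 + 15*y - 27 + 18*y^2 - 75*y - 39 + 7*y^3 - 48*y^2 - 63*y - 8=7*y^3 - 30*y^2 - 123*y - 70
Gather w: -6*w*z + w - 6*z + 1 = w*(1 - 6*z) - 6*z + 1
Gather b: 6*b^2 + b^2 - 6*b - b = 7*b^2 - 7*b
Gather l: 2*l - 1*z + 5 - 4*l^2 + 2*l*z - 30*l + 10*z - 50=-4*l^2 + l*(2*z - 28) + 9*z - 45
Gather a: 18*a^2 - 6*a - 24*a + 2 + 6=18*a^2 - 30*a + 8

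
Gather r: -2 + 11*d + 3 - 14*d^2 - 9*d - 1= -14*d^2 + 2*d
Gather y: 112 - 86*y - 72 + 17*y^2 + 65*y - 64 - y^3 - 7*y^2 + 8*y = -y^3 + 10*y^2 - 13*y - 24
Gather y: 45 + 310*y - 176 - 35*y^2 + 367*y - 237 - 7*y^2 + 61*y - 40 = -42*y^2 + 738*y - 408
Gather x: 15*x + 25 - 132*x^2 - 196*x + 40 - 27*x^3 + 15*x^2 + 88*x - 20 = -27*x^3 - 117*x^2 - 93*x + 45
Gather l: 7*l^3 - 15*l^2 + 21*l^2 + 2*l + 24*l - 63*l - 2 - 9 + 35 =7*l^3 + 6*l^2 - 37*l + 24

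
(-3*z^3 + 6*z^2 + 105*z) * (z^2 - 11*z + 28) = -3*z^5 + 39*z^4 - 45*z^3 - 987*z^2 + 2940*z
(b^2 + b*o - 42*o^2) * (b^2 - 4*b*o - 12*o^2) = b^4 - 3*b^3*o - 58*b^2*o^2 + 156*b*o^3 + 504*o^4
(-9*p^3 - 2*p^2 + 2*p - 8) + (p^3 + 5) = -8*p^3 - 2*p^2 + 2*p - 3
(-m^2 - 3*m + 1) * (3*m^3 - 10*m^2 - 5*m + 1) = -3*m^5 + m^4 + 38*m^3 + 4*m^2 - 8*m + 1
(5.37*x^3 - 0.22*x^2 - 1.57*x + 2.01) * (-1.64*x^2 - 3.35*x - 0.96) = -8.8068*x^5 - 17.6287*x^4 - 1.8434*x^3 + 2.1743*x^2 - 5.2263*x - 1.9296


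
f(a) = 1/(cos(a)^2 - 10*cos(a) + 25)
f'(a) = (2*sin(a)*cos(a) - 10*sin(a))/(cos(a)^2 - 10*cos(a) + 25)^2 = 2*sin(a)/(cos(a) - 5)^3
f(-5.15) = 0.05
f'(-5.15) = -0.02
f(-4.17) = 0.03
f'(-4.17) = -0.01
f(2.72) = 0.03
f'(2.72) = -0.00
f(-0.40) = 0.06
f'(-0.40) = 0.01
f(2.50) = 0.03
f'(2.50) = -0.01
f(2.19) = 0.03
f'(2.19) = -0.01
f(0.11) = 0.06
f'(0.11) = -0.00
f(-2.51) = 0.03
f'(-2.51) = 0.01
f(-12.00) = 0.06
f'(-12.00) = -0.01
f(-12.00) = 0.06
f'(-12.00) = -0.01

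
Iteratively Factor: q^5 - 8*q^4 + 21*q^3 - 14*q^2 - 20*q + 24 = (q - 2)*(q^4 - 6*q^3 + 9*q^2 + 4*q - 12) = (q - 2)^2*(q^3 - 4*q^2 + q + 6) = (q - 2)^3*(q^2 - 2*q - 3) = (q - 2)^3*(q + 1)*(q - 3)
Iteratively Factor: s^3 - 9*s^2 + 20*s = (s - 5)*(s^2 - 4*s) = (s - 5)*(s - 4)*(s)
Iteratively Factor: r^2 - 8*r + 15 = (r - 3)*(r - 5)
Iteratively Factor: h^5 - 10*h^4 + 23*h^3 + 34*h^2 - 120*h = (h - 3)*(h^4 - 7*h^3 + 2*h^2 + 40*h) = (h - 3)*(h + 2)*(h^3 - 9*h^2 + 20*h) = (h - 4)*(h - 3)*(h + 2)*(h^2 - 5*h) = (h - 5)*(h - 4)*(h - 3)*(h + 2)*(h)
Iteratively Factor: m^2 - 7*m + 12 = (m - 3)*(m - 4)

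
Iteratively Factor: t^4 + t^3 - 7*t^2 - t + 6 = (t - 1)*(t^3 + 2*t^2 - 5*t - 6) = (t - 2)*(t - 1)*(t^2 + 4*t + 3) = (t - 2)*(t - 1)*(t + 1)*(t + 3)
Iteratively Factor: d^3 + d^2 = (d)*(d^2 + d) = d*(d + 1)*(d)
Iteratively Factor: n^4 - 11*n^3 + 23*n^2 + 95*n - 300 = (n + 3)*(n^3 - 14*n^2 + 65*n - 100) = (n - 5)*(n + 3)*(n^2 - 9*n + 20) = (n - 5)*(n - 4)*(n + 3)*(n - 5)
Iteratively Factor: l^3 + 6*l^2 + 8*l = (l)*(l^2 + 6*l + 8) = l*(l + 4)*(l + 2)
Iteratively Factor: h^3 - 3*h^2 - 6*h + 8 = (h - 4)*(h^2 + h - 2) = (h - 4)*(h - 1)*(h + 2)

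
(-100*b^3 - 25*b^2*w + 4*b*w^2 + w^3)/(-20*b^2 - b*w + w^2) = 5*b + w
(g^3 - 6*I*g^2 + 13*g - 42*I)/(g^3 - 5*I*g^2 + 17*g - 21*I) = (g - 2*I)/(g - I)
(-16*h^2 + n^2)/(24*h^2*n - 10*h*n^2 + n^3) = (-4*h - n)/(n*(6*h - n))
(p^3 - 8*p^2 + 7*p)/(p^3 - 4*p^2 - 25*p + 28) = p/(p + 4)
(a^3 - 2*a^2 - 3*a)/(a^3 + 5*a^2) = (a^2 - 2*a - 3)/(a*(a + 5))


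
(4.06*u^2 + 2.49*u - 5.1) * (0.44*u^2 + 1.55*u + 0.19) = 1.7864*u^4 + 7.3886*u^3 + 2.3869*u^2 - 7.4319*u - 0.969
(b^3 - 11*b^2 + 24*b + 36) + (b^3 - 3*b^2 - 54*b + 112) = 2*b^3 - 14*b^2 - 30*b + 148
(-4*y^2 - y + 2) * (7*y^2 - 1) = -28*y^4 - 7*y^3 + 18*y^2 + y - 2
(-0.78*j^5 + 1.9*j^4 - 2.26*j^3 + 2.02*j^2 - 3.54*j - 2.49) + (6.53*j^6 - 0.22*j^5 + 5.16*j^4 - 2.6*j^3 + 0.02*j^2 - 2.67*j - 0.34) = 6.53*j^6 - 1.0*j^5 + 7.06*j^4 - 4.86*j^3 + 2.04*j^2 - 6.21*j - 2.83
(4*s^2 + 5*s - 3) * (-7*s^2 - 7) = -28*s^4 - 35*s^3 - 7*s^2 - 35*s + 21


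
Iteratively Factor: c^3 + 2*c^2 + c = (c)*(c^2 + 2*c + 1) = c*(c + 1)*(c + 1)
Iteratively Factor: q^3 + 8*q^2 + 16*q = (q + 4)*(q^2 + 4*q) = q*(q + 4)*(q + 4)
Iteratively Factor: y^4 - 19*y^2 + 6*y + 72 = (y + 2)*(y^3 - 2*y^2 - 15*y + 36) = (y - 3)*(y + 2)*(y^2 + y - 12) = (y - 3)^2*(y + 2)*(y + 4)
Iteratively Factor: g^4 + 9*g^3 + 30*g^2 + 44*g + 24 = (g + 3)*(g^3 + 6*g^2 + 12*g + 8) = (g + 2)*(g + 3)*(g^2 + 4*g + 4) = (g + 2)^2*(g + 3)*(g + 2)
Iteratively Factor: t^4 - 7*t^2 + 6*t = (t)*(t^3 - 7*t + 6) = t*(t - 1)*(t^2 + t - 6) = t*(t - 1)*(t + 3)*(t - 2)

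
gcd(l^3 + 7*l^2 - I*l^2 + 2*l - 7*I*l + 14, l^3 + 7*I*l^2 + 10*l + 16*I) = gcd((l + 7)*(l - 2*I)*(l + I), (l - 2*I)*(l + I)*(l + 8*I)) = l^2 - I*l + 2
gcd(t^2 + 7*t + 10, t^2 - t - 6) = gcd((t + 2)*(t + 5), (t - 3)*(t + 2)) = t + 2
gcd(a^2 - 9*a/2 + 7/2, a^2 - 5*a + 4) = a - 1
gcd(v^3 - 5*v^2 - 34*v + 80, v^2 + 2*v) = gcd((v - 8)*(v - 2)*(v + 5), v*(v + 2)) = 1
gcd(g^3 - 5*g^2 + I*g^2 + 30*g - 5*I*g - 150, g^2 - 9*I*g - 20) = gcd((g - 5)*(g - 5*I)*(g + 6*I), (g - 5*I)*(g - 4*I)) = g - 5*I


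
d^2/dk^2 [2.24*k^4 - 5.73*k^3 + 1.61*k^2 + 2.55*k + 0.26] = 26.88*k^2 - 34.38*k + 3.22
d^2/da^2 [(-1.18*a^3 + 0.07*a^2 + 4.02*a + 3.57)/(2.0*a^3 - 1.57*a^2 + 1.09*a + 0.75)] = (-6.85039999999999*a^6 + 111.9144*a^5 + 115.9476*a^4 - 183.879438*a^3 + 21.840408*a^2 - 44.367246*a + 10.396434)/(8.0*a^9 - 18.84*a^8 + 27.8694*a^7 - 15.405493*a^6 + 1.058823*a^5 + 9.760074*a^4 - 3.030821*a^3 + 0.0238500000000004*a^2 + 1.839375*a + 0.421875)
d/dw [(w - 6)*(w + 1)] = 2*w - 5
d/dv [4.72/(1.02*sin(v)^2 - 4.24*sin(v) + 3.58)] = (20.0128 - 9.6288*sin(v))*cos(v)/(1.02*sin(v)^2 - 4.24*sin(v) + 3.58)^2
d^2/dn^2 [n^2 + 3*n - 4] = 2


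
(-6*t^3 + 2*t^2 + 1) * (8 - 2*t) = 12*t^4 - 52*t^3 + 16*t^2 - 2*t + 8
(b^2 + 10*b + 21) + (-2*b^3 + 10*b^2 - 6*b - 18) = -2*b^3 + 11*b^2 + 4*b + 3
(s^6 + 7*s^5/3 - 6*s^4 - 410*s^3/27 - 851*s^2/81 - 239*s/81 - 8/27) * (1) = s^6 + 7*s^5/3 - 6*s^4 - 410*s^3/27 - 851*s^2/81 - 239*s/81 - 8/27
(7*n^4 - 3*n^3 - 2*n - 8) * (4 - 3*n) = -21*n^5 + 37*n^4 - 12*n^3 + 6*n^2 + 16*n - 32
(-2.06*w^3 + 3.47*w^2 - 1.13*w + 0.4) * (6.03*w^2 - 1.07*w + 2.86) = -12.4218*w^5 + 23.1283*w^4 - 16.4184*w^3 + 13.5453*w^2 - 3.6598*w + 1.144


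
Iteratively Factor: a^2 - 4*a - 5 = (a + 1)*(a - 5)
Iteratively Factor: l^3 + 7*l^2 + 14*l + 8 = (l + 1)*(l^2 + 6*l + 8) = (l + 1)*(l + 4)*(l + 2)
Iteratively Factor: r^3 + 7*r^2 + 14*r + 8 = (r + 1)*(r^2 + 6*r + 8) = (r + 1)*(r + 2)*(r + 4)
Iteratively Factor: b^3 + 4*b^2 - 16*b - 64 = (b + 4)*(b^2 - 16) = (b - 4)*(b + 4)*(b + 4)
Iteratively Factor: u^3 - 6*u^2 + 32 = (u - 4)*(u^2 - 2*u - 8) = (u - 4)^2*(u + 2)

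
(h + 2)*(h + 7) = h^2 + 9*h + 14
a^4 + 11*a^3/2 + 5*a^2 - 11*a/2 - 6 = (a - 1)*(a + 1)*(a + 3/2)*(a + 4)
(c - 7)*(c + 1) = c^2 - 6*c - 7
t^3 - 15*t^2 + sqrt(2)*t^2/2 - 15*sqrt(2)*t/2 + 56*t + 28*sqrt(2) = (t - 8)*(t - 7)*(t + sqrt(2)/2)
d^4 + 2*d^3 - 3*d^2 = d^2*(d - 1)*(d + 3)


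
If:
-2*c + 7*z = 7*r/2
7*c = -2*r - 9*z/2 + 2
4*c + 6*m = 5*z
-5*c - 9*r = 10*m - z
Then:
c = 2128/8663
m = -942/8663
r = -72/8663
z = 572/8663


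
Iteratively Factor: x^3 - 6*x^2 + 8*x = (x)*(x^2 - 6*x + 8) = x*(x - 4)*(x - 2)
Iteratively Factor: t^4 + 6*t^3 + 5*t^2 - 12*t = (t + 4)*(t^3 + 2*t^2 - 3*t) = t*(t + 4)*(t^2 + 2*t - 3) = t*(t + 3)*(t + 4)*(t - 1)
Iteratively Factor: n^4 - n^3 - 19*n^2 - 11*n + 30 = (n - 1)*(n^3 - 19*n - 30) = (n - 1)*(n + 3)*(n^2 - 3*n - 10) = (n - 5)*(n - 1)*(n + 3)*(n + 2)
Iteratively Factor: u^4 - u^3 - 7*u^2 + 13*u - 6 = (u - 1)*(u^3 - 7*u + 6) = (u - 1)*(u + 3)*(u^2 - 3*u + 2) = (u - 2)*(u - 1)*(u + 3)*(u - 1)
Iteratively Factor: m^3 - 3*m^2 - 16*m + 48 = (m - 4)*(m^2 + m - 12) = (m - 4)*(m - 3)*(m + 4)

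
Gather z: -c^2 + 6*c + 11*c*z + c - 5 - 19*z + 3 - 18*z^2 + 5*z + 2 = -c^2 + 7*c - 18*z^2 + z*(11*c - 14)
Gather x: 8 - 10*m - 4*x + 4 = -10*m - 4*x + 12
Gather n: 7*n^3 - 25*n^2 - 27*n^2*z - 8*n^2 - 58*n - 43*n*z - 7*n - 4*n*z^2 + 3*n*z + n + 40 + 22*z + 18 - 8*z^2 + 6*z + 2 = 7*n^3 + n^2*(-27*z - 33) + n*(-4*z^2 - 40*z - 64) - 8*z^2 + 28*z + 60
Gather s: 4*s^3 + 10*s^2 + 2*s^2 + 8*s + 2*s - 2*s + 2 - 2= 4*s^3 + 12*s^2 + 8*s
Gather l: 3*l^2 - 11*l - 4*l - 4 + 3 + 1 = 3*l^2 - 15*l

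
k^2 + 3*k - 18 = (k - 3)*(k + 6)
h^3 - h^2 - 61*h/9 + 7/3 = (h - 3)*(h - 1/3)*(h + 7/3)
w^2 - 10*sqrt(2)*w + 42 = (w - 7*sqrt(2))*(w - 3*sqrt(2))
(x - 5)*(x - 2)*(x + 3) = x^3 - 4*x^2 - 11*x + 30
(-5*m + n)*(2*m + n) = -10*m^2 - 3*m*n + n^2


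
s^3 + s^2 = s^2*(s + 1)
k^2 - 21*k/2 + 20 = (k - 8)*(k - 5/2)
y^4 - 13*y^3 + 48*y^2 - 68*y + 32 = (y - 8)*(y - 2)^2*(y - 1)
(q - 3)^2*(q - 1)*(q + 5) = q^4 - 2*q^3 - 20*q^2 + 66*q - 45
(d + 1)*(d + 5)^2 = d^3 + 11*d^2 + 35*d + 25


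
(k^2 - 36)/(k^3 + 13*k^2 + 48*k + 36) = (k - 6)/(k^2 + 7*k + 6)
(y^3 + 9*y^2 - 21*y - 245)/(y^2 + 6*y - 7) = (y^2 + 2*y - 35)/(y - 1)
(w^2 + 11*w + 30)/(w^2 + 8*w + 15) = (w + 6)/(w + 3)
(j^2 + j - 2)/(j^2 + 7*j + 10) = (j - 1)/(j + 5)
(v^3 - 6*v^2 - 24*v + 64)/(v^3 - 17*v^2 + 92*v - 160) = (v^2 + 2*v - 8)/(v^2 - 9*v + 20)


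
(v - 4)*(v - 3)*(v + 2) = v^3 - 5*v^2 - 2*v + 24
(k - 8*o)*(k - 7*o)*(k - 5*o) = k^3 - 20*k^2*o + 131*k*o^2 - 280*o^3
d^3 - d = d*(d - 1)*(d + 1)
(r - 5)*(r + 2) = r^2 - 3*r - 10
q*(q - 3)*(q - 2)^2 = q^4 - 7*q^3 + 16*q^2 - 12*q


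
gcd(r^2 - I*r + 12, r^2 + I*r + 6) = r + 3*I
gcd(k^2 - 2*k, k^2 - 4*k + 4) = k - 2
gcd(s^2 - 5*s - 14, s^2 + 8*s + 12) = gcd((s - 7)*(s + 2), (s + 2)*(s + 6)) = s + 2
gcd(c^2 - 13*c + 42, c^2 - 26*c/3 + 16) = c - 6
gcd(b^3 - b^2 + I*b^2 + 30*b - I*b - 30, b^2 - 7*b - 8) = 1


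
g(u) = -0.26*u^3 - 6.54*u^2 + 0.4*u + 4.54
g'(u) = -0.78*u^2 - 13.08*u + 0.4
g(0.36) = 3.82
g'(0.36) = -4.41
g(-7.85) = -275.84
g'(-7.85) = 55.01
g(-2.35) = -29.14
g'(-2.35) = 26.83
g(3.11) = -65.29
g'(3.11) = -47.82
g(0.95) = -1.21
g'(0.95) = -12.73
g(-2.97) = -47.53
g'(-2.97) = 32.37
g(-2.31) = -28.08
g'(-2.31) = 26.45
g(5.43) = -227.75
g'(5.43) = -93.62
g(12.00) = -1381.70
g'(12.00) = -268.88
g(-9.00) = -339.26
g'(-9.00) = 54.94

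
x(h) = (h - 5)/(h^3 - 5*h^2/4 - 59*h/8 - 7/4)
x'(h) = (h - 5)*(-3*h^2 + 5*h/2 + 59/8)/(h^3 - 5*h^2/4 - 59*h/8 - 7/4)^2 + 1/(h^3 - 5*h^2/4 - 59*h/8 - 7/4) = 8*(-16*h^3 + 130*h^2 - 100*h - 309)/(64*h^6 - 160*h^5 - 844*h^4 + 956*h^3 + 3761*h^2 + 1652*h + 196)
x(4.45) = -0.02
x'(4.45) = 0.06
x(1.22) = 0.35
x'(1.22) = -0.29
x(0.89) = 0.48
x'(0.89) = -0.52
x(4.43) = -0.02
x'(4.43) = 0.07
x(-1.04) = -1.75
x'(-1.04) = -0.49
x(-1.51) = -2.10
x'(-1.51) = 2.53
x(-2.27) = 2.31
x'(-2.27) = 9.78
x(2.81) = 0.22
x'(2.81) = 0.10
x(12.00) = 0.00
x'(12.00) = 0.00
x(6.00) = 0.01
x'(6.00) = 0.00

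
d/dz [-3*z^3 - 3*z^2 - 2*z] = -9*z^2 - 6*z - 2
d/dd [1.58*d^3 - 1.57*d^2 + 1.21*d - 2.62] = 4.74*d^2 - 3.14*d + 1.21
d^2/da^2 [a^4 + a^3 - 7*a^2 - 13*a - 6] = 12*a^2 + 6*a - 14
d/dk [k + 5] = 1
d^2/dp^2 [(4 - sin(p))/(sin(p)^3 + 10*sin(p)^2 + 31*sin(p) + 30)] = (4*sin(p)^7 - 6*sin(p)^6 - 470*sin(p)^5 - 2560*sin(p)^4 - 3938*sin(p)^3 + 3530*sin(p)^2 + 13140*sin(p) + 7148)/(sin(p)^3 + 10*sin(p)^2 + 31*sin(p) + 30)^3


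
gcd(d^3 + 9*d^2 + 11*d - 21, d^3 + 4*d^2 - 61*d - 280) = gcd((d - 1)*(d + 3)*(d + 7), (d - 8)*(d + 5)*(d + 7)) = d + 7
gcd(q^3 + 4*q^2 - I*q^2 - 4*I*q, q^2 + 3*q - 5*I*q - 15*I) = 1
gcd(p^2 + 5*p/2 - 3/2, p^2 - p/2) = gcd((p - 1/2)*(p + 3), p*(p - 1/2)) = p - 1/2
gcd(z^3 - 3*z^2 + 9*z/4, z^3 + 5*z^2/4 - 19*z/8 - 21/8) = z - 3/2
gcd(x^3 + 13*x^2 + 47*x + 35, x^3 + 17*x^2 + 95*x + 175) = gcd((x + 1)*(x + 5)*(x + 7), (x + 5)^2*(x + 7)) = x^2 + 12*x + 35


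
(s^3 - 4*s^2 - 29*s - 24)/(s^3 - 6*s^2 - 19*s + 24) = (s + 1)/(s - 1)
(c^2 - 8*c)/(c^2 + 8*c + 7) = c*(c - 8)/(c^2 + 8*c + 7)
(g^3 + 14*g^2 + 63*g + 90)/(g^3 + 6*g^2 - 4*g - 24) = (g^2 + 8*g + 15)/(g^2 - 4)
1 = 1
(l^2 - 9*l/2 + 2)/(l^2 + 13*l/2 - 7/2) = (l - 4)/(l + 7)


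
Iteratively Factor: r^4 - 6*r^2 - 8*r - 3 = (r + 1)*(r^3 - r^2 - 5*r - 3) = (r - 3)*(r + 1)*(r^2 + 2*r + 1) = (r - 3)*(r + 1)^2*(r + 1)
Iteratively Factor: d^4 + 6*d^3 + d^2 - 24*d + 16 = (d - 1)*(d^3 + 7*d^2 + 8*d - 16) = (d - 1)^2*(d^2 + 8*d + 16) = (d - 1)^2*(d + 4)*(d + 4)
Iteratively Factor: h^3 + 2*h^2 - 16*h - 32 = (h + 4)*(h^2 - 2*h - 8) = (h + 2)*(h + 4)*(h - 4)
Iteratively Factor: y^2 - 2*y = (y - 2)*(y)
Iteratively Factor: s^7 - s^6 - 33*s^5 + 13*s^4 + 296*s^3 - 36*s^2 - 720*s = (s + 2)*(s^6 - 3*s^5 - 27*s^4 + 67*s^3 + 162*s^2 - 360*s) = (s + 2)*(s + 3)*(s^5 - 6*s^4 - 9*s^3 + 94*s^2 - 120*s) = s*(s + 2)*(s + 3)*(s^4 - 6*s^3 - 9*s^2 + 94*s - 120) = s*(s - 3)*(s + 2)*(s + 3)*(s^3 - 3*s^2 - 18*s + 40) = s*(s - 3)*(s + 2)*(s + 3)*(s + 4)*(s^2 - 7*s + 10) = s*(s - 3)*(s - 2)*(s + 2)*(s + 3)*(s + 4)*(s - 5)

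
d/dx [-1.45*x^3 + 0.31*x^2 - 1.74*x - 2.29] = -4.35*x^2 + 0.62*x - 1.74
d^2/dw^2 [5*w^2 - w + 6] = 10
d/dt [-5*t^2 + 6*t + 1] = 6 - 10*t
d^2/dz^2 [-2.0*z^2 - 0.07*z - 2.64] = -4.00000000000000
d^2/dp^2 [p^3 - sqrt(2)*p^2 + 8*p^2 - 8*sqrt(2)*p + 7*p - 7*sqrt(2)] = 6*p - 2*sqrt(2) + 16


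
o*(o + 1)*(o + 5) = o^3 + 6*o^2 + 5*o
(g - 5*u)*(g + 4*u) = g^2 - g*u - 20*u^2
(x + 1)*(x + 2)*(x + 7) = x^3 + 10*x^2 + 23*x + 14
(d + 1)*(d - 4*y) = d^2 - 4*d*y + d - 4*y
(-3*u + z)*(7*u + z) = -21*u^2 + 4*u*z + z^2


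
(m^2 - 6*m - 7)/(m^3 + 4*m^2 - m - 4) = (m - 7)/(m^2 + 3*m - 4)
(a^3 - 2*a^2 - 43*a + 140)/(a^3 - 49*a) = (a^2 - 9*a + 20)/(a*(a - 7))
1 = 1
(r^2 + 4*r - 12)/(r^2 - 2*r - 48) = (r - 2)/(r - 8)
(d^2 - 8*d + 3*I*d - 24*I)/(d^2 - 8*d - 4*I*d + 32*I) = (d + 3*I)/(d - 4*I)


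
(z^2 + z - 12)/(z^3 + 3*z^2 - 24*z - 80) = (z - 3)/(z^2 - z - 20)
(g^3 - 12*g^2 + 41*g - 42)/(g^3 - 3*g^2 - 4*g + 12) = (g - 7)/(g + 2)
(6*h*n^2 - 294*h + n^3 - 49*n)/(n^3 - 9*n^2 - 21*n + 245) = (6*h*n + 42*h + n^2 + 7*n)/(n^2 - 2*n - 35)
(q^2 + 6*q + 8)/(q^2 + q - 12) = (q + 2)/(q - 3)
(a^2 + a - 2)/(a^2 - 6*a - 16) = (a - 1)/(a - 8)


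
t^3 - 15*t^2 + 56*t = t*(t - 8)*(t - 7)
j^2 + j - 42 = (j - 6)*(j + 7)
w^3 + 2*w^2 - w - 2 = (w - 1)*(w + 1)*(w + 2)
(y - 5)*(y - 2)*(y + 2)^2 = y^4 - 3*y^3 - 14*y^2 + 12*y + 40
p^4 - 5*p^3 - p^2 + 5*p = p*(p - 5)*(p - 1)*(p + 1)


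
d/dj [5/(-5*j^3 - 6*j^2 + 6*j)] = 15*(5*j^2 + 4*j - 2)/(j^2*(5*j^2 + 6*j - 6)^2)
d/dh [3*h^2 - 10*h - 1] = 6*h - 10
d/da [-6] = 0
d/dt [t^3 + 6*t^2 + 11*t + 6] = 3*t^2 + 12*t + 11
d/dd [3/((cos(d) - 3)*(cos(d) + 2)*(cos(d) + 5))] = 3*(-3*sin(d)^2 + 8*cos(d) - 8)*sin(d)/((cos(d) - 3)^2*(cos(d) + 2)^2*(cos(d) + 5)^2)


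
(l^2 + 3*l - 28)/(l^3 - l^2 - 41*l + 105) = (l - 4)/(l^2 - 8*l + 15)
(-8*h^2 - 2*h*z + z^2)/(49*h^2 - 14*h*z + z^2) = (-8*h^2 - 2*h*z + z^2)/(49*h^2 - 14*h*z + z^2)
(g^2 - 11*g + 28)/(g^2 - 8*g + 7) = (g - 4)/(g - 1)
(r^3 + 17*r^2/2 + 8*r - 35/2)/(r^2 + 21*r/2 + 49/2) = (2*r^2 + 3*r - 5)/(2*r + 7)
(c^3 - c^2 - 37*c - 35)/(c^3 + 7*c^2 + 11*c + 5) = (c - 7)/(c + 1)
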